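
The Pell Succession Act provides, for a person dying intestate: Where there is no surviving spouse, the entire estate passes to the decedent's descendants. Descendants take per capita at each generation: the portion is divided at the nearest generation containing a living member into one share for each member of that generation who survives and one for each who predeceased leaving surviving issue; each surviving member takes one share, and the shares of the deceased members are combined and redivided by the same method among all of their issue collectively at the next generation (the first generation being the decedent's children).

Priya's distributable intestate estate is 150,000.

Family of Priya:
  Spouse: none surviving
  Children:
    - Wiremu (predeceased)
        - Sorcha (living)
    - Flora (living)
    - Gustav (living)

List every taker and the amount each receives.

Sorcha: 50,000; Flora: 50,000; Gustav: 50,000

The entire 150,000 passes to the descendants.
That amount (150,000) is divided at the children's generation into 3 shares of 50,000. Flora and Gustav each take 50,000. The remaining share for the deceased Wiremu (50,000) is carried to the next generation.
That pool (50,000) passes entirely to Sorcha, the sole taker at the grandchildren's generation.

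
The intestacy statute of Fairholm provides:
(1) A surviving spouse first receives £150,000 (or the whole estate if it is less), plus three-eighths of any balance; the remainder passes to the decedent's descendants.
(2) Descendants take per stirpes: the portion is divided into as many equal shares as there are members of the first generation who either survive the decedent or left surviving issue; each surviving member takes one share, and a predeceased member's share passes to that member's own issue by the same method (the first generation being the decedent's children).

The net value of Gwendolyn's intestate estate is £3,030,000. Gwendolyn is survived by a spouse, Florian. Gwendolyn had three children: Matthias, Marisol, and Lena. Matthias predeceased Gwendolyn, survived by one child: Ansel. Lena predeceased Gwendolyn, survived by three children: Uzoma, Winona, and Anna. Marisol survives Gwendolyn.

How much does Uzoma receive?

Florian first takes £150,000, leaving a balance of £2,880,000. Florian then takes three-eighths of the balance (£1,080,000), for a total of £1,230,000. The remaining £1,800,000 passes to the descendants.
The descendants' portion (£1,800,000) is divided into 3 shares of £600,000: Marisol takes £600,000; Matthias's £600,000 share passes to Matthias's issue; Lena's £600,000 share passes to Lena's issue.
Matthias's share (£600,000) passes entirely to Ansel.
Lena's share (£600,000) is divided into 3 shares of £200,000: Uzoma, Winona, and Anna each take £200,000.

Uzoma receives £200,000.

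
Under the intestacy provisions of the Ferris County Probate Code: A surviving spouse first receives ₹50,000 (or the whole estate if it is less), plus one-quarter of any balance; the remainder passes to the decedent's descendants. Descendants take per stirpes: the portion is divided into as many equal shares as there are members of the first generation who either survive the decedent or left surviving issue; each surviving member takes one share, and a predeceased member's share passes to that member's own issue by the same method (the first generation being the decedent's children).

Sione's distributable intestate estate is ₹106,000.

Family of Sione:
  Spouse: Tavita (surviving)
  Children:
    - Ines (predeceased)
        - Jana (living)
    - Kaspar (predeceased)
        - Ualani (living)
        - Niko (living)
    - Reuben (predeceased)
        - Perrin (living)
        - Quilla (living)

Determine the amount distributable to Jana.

Jana receives ₹14,000.

Tavita first takes ₹50,000, leaving a balance of ₹56,000. Tavita then takes one-quarter of the balance (₹14,000), for a total of ₹64,000. The remaining ₹42,000 passes to the descendants.
The descendants' portion (₹42,000) is divided into 3 shares of ₹14,000: Ines's ₹14,000 share passes to Ines's issue; Kaspar's ₹14,000 share passes to Kaspar's issue; Reuben's ₹14,000 share passes to Reuben's issue.
Ines's share (₹14,000) passes entirely to Jana.
Kaspar's share (₹14,000) is divided into 2 shares of ₹7,000: Ualani and Niko each take ₹7,000.
Reuben's share (₹14,000) is divided into 2 shares of ₹7,000: Perrin and Quilla each take ₹7,000.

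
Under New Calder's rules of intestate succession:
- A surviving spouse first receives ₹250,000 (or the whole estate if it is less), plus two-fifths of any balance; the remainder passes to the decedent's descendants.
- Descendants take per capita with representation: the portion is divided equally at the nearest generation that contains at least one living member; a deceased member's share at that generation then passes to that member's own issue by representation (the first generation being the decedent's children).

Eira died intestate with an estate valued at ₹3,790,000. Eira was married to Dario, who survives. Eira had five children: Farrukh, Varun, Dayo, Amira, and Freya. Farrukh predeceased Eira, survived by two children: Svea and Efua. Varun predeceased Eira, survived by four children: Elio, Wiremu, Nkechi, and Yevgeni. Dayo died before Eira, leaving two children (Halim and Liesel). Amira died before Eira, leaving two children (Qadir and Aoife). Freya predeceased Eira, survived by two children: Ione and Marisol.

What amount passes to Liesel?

Liesel receives ₹177,000.

Dario first takes ₹250,000, leaving a balance of ₹3,540,000. Dario then takes two-fifths of the balance (₹1,416,000), for a total of ₹1,666,000. The remaining ₹2,124,000 passes to the descendants.
No child survives, so the initial division is made at the grandchildren's generation.
The descendants' portion (₹2,124,000) is divided into 12 shares of ₹177,000: Svea, Efua, Elio, Wiremu, Nkechi, Yevgeni, Halim, Liesel, Qadir, Aoife, Ione, and Marisol each take ₹177,000.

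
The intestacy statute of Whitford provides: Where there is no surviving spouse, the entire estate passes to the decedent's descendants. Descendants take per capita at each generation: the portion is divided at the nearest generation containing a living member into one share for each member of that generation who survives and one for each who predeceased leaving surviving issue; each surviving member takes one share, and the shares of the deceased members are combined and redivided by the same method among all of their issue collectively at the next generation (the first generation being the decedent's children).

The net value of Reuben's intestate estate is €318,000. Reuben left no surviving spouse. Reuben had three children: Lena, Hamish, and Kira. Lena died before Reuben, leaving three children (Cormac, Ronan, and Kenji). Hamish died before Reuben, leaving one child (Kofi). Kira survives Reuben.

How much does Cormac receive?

The entire €318,000 passes to the descendants.
That amount (€318,000) is divided at the children's generation into 3 shares of €106,000. Kira takes €106,000. The 2 shares of the deceased (Lena and Hamish) are combined into a pool of €212,000.
That pool (€212,000) is divided at the grandchildren's generation equally among Cormac, Ronan, Kenji, and Kofi: €53,000 each.

Cormac receives €53,000.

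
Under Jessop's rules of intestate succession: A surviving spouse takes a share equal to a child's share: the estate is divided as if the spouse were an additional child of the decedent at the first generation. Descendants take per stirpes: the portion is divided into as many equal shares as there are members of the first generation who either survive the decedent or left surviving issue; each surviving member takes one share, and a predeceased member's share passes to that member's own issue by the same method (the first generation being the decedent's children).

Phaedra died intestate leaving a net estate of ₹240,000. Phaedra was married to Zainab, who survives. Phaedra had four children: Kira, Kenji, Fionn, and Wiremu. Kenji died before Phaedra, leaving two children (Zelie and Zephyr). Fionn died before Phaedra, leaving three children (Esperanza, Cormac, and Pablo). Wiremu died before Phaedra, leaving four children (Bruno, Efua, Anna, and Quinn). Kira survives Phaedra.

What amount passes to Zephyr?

The spouse counts as an additional share at the children's level, so there are 5 primary shares of ₹48,000. Zainab takes one such share (₹48,000).
The children's combined portion (₹192,000) is divided into 4 shares of ₹48,000: Kira takes ₹48,000; Kenji's ₹48,000 share passes to Kenji's issue; Fionn's ₹48,000 share passes to Fionn's issue; Wiremu's ₹48,000 share passes to Wiremu's issue.
Kenji's share (₹48,000) is divided into 2 shares of ₹24,000: Zelie and Zephyr each take ₹24,000.
Fionn's share (₹48,000) is divided into 3 shares of ₹16,000: Esperanza, Cormac, and Pablo each take ₹16,000.
Wiremu's share (₹48,000) is divided into 4 shares of ₹12,000: Bruno, Efua, Anna, and Quinn each take ₹12,000.

Zephyr receives ₹24,000.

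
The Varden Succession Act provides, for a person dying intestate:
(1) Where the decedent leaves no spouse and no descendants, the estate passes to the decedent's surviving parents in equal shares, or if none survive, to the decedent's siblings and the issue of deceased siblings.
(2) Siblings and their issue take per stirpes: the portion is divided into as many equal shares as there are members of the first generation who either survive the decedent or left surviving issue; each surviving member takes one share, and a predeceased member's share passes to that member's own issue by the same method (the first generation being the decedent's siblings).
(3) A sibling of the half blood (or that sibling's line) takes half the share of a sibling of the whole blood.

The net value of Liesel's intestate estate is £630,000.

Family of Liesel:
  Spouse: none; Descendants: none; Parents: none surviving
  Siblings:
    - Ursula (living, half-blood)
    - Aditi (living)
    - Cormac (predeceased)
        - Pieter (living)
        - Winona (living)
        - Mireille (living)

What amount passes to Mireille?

Mireille receives £84,000.

The entire £630,000 passes to the siblings and their issue.
Counting each half-blood sibling's line as half a unit, there are 5/2 units in £630,000, so one unit is £252,000. Whole-blood lines (Aditi and Cormac) take £252,000 each; half-blood lines (Ursula) take £126,000 each.
Cormac's share (£252,000) is divided into 3 shares of £84,000: Pieter, Winona, and Mireille each take £84,000.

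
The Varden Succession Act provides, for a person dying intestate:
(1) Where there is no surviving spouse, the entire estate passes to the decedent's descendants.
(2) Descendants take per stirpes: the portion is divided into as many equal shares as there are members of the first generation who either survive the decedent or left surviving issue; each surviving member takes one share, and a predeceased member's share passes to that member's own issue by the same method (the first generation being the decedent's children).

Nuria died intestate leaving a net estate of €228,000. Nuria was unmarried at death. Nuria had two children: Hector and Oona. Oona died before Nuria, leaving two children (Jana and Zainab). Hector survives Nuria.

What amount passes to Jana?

The entire €228,000 passes to the descendants.
That amount (€228,000) is divided into 2 shares of €114,000: Hector takes €114,000; Oona's €114,000 share passes to Oona's issue.
Oona's share (€114,000) is divided into 2 shares of €57,000: Jana and Zainab each take €57,000.

Jana receives €57,000.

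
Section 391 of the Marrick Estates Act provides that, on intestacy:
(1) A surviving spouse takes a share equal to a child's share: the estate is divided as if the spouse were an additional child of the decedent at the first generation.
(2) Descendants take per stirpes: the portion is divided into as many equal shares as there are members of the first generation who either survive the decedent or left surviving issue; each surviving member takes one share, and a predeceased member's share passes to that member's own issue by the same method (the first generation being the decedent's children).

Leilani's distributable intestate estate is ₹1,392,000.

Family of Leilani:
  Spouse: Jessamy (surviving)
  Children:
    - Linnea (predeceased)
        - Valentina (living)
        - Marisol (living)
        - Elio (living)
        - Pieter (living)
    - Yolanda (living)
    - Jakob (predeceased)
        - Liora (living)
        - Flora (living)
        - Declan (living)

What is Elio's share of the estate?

The spouse counts as an additional share at the children's level, so there are 4 primary shares of ₹348,000. Jessamy takes one such share (₹348,000).
The children's combined portion (₹1,044,000) is divided into 3 shares of ₹348,000: Yolanda takes ₹348,000; Linnea's ₹348,000 share passes to Linnea's issue; Jakob's ₹348,000 share passes to Jakob's issue.
Linnea's share (₹348,000) is divided into 4 shares of ₹87,000: Valentina, Marisol, Elio, and Pieter each take ₹87,000.
Jakob's share (₹348,000) is divided into 3 shares of ₹116,000: Liora, Flora, and Declan each take ₹116,000.

Elio receives ₹87,000.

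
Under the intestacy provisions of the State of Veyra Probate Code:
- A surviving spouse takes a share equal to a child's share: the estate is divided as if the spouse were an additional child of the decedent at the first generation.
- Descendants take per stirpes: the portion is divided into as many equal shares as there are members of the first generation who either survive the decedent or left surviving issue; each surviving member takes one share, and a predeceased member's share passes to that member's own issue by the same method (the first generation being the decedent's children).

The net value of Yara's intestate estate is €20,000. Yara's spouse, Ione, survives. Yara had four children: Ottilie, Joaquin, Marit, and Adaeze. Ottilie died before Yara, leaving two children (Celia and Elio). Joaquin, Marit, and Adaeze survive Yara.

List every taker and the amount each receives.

Ione: €4,000; Celia: €2,000; Elio: €2,000; Joaquin: €4,000; Marit: €4,000; Adaeze: €4,000

The spouse counts as an additional share at the children's level, so there are 5 primary shares of €4,000. Ione takes one such share (€4,000).
The children's combined portion (€16,000) is divided into 4 shares of €4,000: Joaquin, Marit, and Adaeze each take €4,000; Ottilie's €4,000 share passes to Ottilie's issue.
Ottilie's share (€4,000) is divided into 2 shares of €2,000: Celia and Elio each take €2,000.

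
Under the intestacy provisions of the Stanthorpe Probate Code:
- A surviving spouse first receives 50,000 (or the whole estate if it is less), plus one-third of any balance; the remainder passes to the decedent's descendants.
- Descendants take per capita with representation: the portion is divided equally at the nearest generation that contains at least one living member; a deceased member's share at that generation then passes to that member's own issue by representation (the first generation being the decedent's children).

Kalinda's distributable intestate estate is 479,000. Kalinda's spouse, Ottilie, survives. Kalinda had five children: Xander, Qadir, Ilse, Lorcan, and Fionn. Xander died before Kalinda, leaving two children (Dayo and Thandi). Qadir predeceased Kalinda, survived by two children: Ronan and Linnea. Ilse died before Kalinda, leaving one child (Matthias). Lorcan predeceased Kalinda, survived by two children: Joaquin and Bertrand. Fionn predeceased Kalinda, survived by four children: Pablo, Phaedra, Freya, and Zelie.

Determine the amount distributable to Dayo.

Ottilie first takes 50,000, leaving a balance of 429,000. Ottilie then takes one-third of the balance (143,000), for a total of 193,000. The remaining 286,000 passes to the descendants.
No child survives, so the initial division is made at the grandchildren's generation.
The descendants' portion (286,000) is divided into 11 shares of 26,000: Dayo, Thandi, Ronan, Linnea, Matthias, Joaquin, Bertrand, Pablo, Phaedra, Freya, and Zelie each take 26,000.

Dayo receives 26,000.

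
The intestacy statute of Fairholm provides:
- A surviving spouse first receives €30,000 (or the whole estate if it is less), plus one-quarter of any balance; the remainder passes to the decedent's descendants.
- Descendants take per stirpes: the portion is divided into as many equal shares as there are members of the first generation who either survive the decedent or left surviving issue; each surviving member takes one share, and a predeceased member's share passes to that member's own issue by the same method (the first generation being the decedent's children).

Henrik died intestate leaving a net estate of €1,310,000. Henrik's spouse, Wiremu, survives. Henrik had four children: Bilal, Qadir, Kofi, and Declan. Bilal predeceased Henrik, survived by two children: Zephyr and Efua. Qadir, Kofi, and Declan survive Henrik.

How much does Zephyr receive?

Zephyr receives €120,000.

Wiremu first takes €30,000, leaving a balance of €1,280,000. Wiremu then takes one-quarter of the balance (€320,000), for a total of €350,000. The remaining €960,000 passes to the descendants.
The descendants' portion (€960,000) is divided into 4 shares of €240,000: Qadir, Kofi, and Declan each take €240,000; Bilal's €240,000 share passes to Bilal's issue.
Bilal's share (€240,000) is divided into 2 shares of €120,000: Zephyr and Efua each take €120,000.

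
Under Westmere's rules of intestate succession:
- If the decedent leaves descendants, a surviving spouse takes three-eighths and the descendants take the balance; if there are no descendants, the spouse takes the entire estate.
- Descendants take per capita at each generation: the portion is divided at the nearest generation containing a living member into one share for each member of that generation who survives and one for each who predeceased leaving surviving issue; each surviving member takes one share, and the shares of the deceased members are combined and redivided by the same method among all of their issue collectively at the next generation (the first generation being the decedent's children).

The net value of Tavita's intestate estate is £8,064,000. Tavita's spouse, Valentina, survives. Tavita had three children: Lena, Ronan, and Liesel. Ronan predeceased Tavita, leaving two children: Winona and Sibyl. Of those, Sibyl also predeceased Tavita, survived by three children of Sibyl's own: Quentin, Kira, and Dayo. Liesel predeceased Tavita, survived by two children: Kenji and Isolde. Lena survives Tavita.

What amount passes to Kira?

Valentina takes three-eighths of £8,064,000 = £3,024,000. The remaining £5,040,000 passes to the descendants.
The descendants' portion (£5,040,000) is divided at the children's generation into 3 shares of £1,680,000. Lena takes £1,680,000. The 2 shares of the deceased (Ronan and Liesel) are combined into a pool of £3,360,000.
That pool (£3,360,000) is divided at the grandchildren's generation into 4 shares of £840,000. Winona, Kenji, and Isolde each take £840,000. The remaining share for the deceased Sibyl (£840,000) is carried to the next generation.
That pool (£840,000) is divided at the great-grandchildren's generation equally among Quentin, Kira, and Dayo: £280,000 each.

Kira receives £280,000.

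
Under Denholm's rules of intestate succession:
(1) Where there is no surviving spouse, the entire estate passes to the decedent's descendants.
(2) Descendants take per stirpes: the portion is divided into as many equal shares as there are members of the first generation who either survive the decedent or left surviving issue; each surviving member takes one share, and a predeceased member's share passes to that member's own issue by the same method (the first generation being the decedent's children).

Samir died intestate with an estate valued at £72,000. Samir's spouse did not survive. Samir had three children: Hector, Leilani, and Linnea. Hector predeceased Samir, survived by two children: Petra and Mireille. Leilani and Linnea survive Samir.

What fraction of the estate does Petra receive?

Petra receives 1/6 of the estate.

The entire £72,000 passes to the descendants.
That amount (£72,000) is divided into 3 shares of £24,000: Leilani and Linnea each take £24,000; Hector's £24,000 share passes to Hector's issue.
Hector's share (£24,000) is divided into 2 shares of £12,000: Petra and Mireille each take £12,000.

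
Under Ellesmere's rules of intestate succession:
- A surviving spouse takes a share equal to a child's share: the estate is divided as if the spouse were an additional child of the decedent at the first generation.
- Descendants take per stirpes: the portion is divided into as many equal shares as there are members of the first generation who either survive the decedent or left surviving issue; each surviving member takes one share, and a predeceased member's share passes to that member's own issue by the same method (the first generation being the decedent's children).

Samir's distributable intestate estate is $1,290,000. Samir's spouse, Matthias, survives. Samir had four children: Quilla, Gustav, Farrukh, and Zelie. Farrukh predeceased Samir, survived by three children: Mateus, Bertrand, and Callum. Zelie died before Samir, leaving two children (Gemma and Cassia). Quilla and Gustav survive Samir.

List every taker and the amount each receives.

Matthias: $258,000; Quilla: $258,000; Gustav: $258,000; Mateus: $86,000; Bertrand: $86,000; Callum: $86,000; Gemma: $129,000; Cassia: $129,000

The spouse counts as an additional share at the children's level, so there are 5 primary shares of $258,000. Matthias takes one such share ($258,000).
The children's combined portion ($1,032,000) is divided into 4 shares of $258,000: Quilla and Gustav each take $258,000; Farrukh's $258,000 share passes to Farrukh's issue; Zelie's $258,000 share passes to Zelie's issue.
Farrukh's share ($258,000) is divided into 3 shares of $86,000: Mateus, Bertrand, and Callum each take $86,000.
Zelie's share ($258,000) is divided into 2 shares of $129,000: Gemma and Cassia each take $129,000.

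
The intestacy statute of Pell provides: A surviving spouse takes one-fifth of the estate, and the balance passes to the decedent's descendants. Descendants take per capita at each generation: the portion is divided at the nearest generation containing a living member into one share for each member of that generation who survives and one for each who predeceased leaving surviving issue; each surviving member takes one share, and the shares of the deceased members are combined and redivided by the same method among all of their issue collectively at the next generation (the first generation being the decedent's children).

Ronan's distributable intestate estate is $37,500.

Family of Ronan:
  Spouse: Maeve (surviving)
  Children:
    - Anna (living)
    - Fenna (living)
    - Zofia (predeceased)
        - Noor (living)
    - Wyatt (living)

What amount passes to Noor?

Noor receives $7,500.

Maeve takes one-fifth of $37,500 = $7,500. The remaining $30,000 passes to the descendants.
The descendants' portion ($30,000) is divided at the children's generation into 4 shares of $7,500. Anna, Fenna, and Wyatt each take $7,500. The remaining share for the deceased Zofia ($7,500) is carried to the next generation.
That pool ($7,500) passes entirely to Noor, the sole taker at the grandchildren's generation.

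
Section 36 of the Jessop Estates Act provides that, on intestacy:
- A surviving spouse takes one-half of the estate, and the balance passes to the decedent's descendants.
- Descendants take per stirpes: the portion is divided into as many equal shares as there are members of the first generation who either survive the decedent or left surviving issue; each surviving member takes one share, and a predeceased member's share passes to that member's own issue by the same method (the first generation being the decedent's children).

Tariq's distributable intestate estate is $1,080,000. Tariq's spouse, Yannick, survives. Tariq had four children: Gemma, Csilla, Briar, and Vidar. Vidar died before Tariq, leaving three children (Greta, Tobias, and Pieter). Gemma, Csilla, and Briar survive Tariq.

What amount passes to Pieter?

Pieter receives $45,000.

Yannick takes one-half of $1,080,000 = $540,000. The remaining $540,000 passes to the descendants.
The descendants' portion ($540,000) is divided into 4 shares of $135,000: Gemma, Csilla, and Briar each take $135,000; Vidar's $135,000 share passes to Vidar's issue.
Vidar's share ($135,000) is divided into 3 shares of $45,000: Greta, Tobias, and Pieter each take $45,000.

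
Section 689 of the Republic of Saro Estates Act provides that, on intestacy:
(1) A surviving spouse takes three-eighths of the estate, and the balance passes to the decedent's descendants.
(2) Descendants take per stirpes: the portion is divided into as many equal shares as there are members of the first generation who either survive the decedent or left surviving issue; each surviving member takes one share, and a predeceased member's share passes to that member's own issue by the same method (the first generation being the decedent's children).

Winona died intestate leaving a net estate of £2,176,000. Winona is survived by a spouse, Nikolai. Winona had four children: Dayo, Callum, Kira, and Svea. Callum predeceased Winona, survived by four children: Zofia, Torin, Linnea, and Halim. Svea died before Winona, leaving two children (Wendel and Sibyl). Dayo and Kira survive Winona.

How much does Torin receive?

Nikolai takes three-eighths of £2,176,000 = £816,000. The remaining £1,360,000 passes to the descendants.
The descendants' portion (£1,360,000) is divided into 4 shares of £340,000: Dayo and Kira each take £340,000; Callum's £340,000 share passes to Callum's issue; Svea's £340,000 share passes to Svea's issue.
Callum's share (£340,000) is divided into 4 shares of £85,000: Zofia, Torin, Linnea, and Halim each take £85,000.
Svea's share (£340,000) is divided into 2 shares of £170,000: Wendel and Sibyl each take £170,000.

Torin receives £85,000.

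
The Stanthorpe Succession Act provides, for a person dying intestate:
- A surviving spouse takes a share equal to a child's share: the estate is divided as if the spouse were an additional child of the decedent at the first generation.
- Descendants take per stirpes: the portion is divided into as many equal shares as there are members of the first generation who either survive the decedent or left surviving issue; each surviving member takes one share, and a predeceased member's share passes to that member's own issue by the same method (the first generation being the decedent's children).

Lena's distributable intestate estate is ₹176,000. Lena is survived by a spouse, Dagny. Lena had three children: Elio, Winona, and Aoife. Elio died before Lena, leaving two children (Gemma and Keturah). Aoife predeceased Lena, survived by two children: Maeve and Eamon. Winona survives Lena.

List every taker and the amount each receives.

Dagny: ₹44,000; Gemma: ₹22,000; Keturah: ₹22,000; Winona: ₹44,000; Maeve: ₹22,000; Eamon: ₹22,000

The spouse counts as an additional share at the children's level, so there are 4 primary shares of ₹44,000. Dagny takes one such share (₹44,000).
The children's combined portion (₹132,000) is divided into 3 shares of ₹44,000: Winona takes ₹44,000; Elio's ₹44,000 share passes to Elio's issue; Aoife's ₹44,000 share passes to Aoife's issue.
Elio's share (₹44,000) is divided into 2 shares of ₹22,000: Gemma and Keturah each take ₹22,000.
Aoife's share (₹44,000) is divided into 2 shares of ₹22,000: Maeve and Eamon each take ₹22,000.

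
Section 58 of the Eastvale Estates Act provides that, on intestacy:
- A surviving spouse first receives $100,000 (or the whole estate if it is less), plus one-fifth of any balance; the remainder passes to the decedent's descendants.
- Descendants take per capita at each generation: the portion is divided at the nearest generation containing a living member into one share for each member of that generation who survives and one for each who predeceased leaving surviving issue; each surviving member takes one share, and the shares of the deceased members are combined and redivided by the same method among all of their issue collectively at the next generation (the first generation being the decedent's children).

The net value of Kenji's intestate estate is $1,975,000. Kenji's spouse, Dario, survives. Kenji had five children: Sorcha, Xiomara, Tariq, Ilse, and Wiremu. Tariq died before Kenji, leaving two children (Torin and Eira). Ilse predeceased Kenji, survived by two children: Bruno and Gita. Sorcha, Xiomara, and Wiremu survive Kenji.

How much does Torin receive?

Torin receives $150,000.

Dario first takes $100,000, leaving a balance of $1,875,000. Dario then takes one-fifth of the balance ($375,000), for a total of $475,000. The remaining $1,500,000 passes to the descendants.
The descendants' portion ($1,500,000) is divided at the children's generation into 5 shares of $300,000. Sorcha, Xiomara, and Wiremu each take $300,000. The 2 shares of the deceased (Tariq and Ilse) are combined into a pool of $600,000.
That pool ($600,000) is divided at the grandchildren's generation equally among Torin, Eira, Bruno, and Gita: $150,000 each.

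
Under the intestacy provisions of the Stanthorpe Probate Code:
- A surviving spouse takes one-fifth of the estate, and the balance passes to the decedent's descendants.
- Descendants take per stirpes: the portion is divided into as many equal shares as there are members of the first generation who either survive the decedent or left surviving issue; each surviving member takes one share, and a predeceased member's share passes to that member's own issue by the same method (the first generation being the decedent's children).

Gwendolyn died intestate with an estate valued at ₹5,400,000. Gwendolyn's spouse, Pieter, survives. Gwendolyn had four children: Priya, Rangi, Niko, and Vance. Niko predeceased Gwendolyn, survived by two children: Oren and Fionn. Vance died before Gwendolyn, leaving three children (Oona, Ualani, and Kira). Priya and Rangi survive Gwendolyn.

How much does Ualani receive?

Ualani receives ₹360,000.

Pieter takes one-fifth of ₹5,400,000 = ₹1,080,000. The remaining ₹4,320,000 passes to the descendants.
The descendants' portion (₹4,320,000) is divided into 4 shares of ₹1,080,000: Priya and Rangi each take ₹1,080,000; Niko's ₹1,080,000 share passes to Niko's issue; Vance's ₹1,080,000 share passes to Vance's issue.
Niko's share (₹1,080,000) is divided into 2 shares of ₹540,000: Oren and Fionn each take ₹540,000.
Vance's share (₹1,080,000) is divided into 3 shares of ₹360,000: Oona, Ualani, and Kira each take ₹360,000.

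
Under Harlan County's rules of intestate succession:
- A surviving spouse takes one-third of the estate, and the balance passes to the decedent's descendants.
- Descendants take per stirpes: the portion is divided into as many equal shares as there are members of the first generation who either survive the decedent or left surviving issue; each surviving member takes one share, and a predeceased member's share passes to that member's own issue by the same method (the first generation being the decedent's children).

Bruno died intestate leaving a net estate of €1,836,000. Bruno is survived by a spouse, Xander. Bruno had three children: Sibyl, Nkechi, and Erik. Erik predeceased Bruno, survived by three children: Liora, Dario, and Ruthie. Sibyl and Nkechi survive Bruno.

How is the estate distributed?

Xander takes one-third of €1,836,000 = €612,000. The remaining €1,224,000 passes to the descendants.
The descendants' portion (€1,224,000) is divided into 3 shares of €408,000: Sibyl and Nkechi each take €408,000; Erik's €408,000 share passes to Erik's issue.
Erik's share (€408,000) is divided into 3 shares of €136,000: Liora, Dario, and Ruthie each take €136,000.

Xander: €612,000; Sibyl: €408,000; Nkechi: €408,000; Liora: €136,000; Dario: €136,000; Ruthie: €136,000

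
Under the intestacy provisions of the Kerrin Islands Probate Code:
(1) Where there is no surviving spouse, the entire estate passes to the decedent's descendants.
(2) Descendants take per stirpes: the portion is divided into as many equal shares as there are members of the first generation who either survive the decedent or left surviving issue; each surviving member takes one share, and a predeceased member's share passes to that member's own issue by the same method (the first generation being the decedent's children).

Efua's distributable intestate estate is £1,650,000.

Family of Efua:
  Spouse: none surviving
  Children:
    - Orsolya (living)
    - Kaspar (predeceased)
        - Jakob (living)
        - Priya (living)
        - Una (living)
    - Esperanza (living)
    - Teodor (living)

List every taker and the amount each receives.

The entire £1,650,000 passes to the descendants.
That amount (£1,650,000) is divided into 4 shares of £412,500: Orsolya, Esperanza, and Teodor each take £412,500; Kaspar's £412,500 share passes to Kaspar's issue.
Kaspar's share (£412,500) is divided into 3 shares of £137,500: Jakob, Priya, and Una each take £137,500.

Orsolya: £412,500; Jakob: £137,500; Priya: £137,500; Una: £137,500; Esperanza: £412,500; Teodor: £412,500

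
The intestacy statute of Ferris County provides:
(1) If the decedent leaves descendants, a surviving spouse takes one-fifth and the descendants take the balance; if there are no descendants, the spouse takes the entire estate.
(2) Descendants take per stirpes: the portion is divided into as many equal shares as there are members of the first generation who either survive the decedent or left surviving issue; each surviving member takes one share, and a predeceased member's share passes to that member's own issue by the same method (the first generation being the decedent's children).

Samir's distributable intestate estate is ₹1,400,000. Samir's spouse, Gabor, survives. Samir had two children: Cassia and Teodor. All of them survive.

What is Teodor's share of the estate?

Teodor receives ₹560,000.

Gabor takes one-fifth of ₹1,400,000 = ₹280,000. The remaining ₹1,120,000 passes to the descendants.
The descendants' portion (₹1,120,000) is divided into 2 shares of ₹560,000: Cassia and Teodor each take ₹560,000.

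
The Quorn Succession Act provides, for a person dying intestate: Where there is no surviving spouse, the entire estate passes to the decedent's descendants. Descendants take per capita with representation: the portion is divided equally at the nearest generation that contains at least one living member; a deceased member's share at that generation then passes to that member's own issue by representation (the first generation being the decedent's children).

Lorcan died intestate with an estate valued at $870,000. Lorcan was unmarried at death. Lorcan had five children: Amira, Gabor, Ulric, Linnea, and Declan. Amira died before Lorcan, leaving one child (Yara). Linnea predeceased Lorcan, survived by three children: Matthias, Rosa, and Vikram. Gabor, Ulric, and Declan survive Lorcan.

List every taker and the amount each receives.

Yara: $174,000; Gabor: $174,000; Ulric: $174,000; Matthias: $58,000; Rosa: $58,000; Vikram: $58,000; Declan: $174,000

The entire $870,000 passes to the descendants.
That amount ($870,000) is divided into 5 shares of $174,000: Gabor, Ulric, and Declan each take $174,000; Amira's $174,000 share passes to Amira's issue; Linnea's $174,000 share passes to Linnea's issue.
Amira's share ($174,000) passes entirely to Yara.
Linnea's share ($174,000) is divided into 3 shares of $58,000: Matthias, Rosa, and Vikram each take $58,000.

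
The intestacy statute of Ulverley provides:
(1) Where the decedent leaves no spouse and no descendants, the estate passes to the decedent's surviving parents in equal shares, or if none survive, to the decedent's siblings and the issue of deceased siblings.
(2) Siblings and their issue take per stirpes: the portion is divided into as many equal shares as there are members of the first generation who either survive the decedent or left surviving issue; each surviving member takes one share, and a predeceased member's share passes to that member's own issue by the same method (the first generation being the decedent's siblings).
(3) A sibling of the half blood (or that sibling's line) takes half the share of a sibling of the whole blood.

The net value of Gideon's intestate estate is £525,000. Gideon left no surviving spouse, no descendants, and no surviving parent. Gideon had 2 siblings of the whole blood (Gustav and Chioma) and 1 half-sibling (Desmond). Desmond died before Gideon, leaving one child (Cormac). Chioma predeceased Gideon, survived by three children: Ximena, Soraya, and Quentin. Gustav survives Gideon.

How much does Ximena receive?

Ximena receives £70,000.

The entire £525,000 passes to the siblings and their issue.
Counting each half-blood sibling's line as half a unit, there are 5/2 units in £525,000, so one unit is £210,000. Whole-blood lines (Gustav and Chioma) take £210,000 each; half-blood lines (Desmond) take £105,000 each.
Desmond's share (£105,000) passes entirely to Cormac.
Chioma's share (£210,000) is divided into 3 shares of £70,000: Ximena, Soraya, and Quentin each take £70,000.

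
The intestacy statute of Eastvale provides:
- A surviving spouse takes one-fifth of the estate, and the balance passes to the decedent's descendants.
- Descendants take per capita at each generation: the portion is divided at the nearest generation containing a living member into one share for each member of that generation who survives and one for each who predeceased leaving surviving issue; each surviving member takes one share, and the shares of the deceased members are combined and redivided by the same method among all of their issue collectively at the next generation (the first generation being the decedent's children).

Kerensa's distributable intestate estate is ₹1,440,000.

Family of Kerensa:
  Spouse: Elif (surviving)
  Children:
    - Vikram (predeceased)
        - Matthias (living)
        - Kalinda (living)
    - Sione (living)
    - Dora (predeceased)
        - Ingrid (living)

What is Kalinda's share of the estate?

Kalinda receives ₹256,000.

Elif takes one-fifth of ₹1,440,000 = ₹288,000. The remaining ₹1,152,000 passes to the descendants.
The descendants' portion (₹1,152,000) is divided at the children's generation into 3 shares of ₹384,000. Sione takes ₹384,000. The 2 shares of the deceased (Vikram and Dora) are combined into a pool of ₹768,000.
That pool (₹768,000) is divided at the grandchildren's generation equally among Matthias, Kalinda, and Ingrid: ₹256,000 each.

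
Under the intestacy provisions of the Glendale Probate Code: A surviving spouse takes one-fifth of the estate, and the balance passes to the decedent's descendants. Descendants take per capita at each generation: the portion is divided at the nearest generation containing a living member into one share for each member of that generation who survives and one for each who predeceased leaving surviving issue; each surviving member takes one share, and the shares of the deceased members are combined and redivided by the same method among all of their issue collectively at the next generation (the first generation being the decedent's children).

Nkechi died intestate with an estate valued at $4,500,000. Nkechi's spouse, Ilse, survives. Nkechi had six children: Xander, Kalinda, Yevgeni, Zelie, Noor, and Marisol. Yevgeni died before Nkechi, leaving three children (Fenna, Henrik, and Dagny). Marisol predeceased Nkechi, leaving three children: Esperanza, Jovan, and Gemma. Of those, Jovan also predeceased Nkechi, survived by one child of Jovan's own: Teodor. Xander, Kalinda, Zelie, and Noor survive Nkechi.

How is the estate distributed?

Ilse: $900,000; Xander: $600,000; Kalinda: $600,000; Fenna: $200,000; Henrik: $200,000; Dagny: $200,000; Zelie: $600,000; Noor: $600,000; Esperanza: $200,000; Teodor: $200,000; Gemma: $200,000

Ilse takes one-fifth of $4,500,000 = $900,000. The remaining $3,600,000 passes to the descendants.
The descendants' portion ($3,600,000) is divided at the children's generation into 6 shares of $600,000. Xander, Kalinda, Zelie, and Noor each take $600,000. The 2 shares of the deceased (Yevgeni and Marisol) are combined into a pool of $1,200,000.
That pool ($1,200,000) is divided at the grandchildren's generation into 6 shares of $200,000. Fenna, Henrik, Dagny, Esperanza, and Gemma each take $200,000. The remaining share for the deceased Jovan ($200,000) is carried to the next generation.
That pool ($200,000) passes entirely to Teodor, the sole taker at the great-grandchildren's generation.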